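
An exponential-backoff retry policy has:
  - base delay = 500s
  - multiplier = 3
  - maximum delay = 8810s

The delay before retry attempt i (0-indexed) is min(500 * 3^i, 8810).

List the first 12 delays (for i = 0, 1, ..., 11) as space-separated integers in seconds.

Answer: 500 1500 4500 8810 8810 8810 8810 8810 8810 8810 8810 8810

Derivation:
Computing each delay:
  i=0: min(500*3^0, 8810) = 500
  i=1: min(500*3^1, 8810) = 1500
  i=2: min(500*3^2, 8810) = 4500
  i=3: min(500*3^3, 8810) = 8810
  i=4: min(500*3^4, 8810) = 8810
  i=5: min(500*3^5, 8810) = 8810
  i=6: min(500*3^6, 8810) = 8810
  i=7: min(500*3^7, 8810) = 8810
  i=8: min(500*3^8, 8810) = 8810
  i=9: min(500*3^9, 8810) = 8810
  i=10: min(500*3^10, 8810) = 8810
  i=11: min(500*3^11, 8810) = 8810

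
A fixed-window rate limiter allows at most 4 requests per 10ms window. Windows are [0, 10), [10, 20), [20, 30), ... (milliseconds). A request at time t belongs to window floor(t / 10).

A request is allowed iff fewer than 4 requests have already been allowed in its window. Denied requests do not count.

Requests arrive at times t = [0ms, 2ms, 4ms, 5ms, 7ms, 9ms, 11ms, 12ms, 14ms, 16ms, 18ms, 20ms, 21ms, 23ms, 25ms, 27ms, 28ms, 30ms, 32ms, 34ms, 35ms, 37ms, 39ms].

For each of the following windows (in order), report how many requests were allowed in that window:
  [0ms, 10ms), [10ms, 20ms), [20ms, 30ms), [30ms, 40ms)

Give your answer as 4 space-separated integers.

Processing requests:
  req#1 t=0ms (window 0): ALLOW
  req#2 t=2ms (window 0): ALLOW
  req#3 t=4ms (window 0): ALLOW
  req#4 t=5ms (window 0): ALLOW
  req#5 t=7ms (window 0): DENY
  req#6 t=9ms (window 0): DENY
  req#7 t=11ms (window 1): ALLOW
  req#8 t=12ms (window 1): ALLOW
  req#9 t=14ms (window 1): ALLOW
  req#10 t=16ms (window 1): ALLOW
  req#11 t=18ms (window 1): DENY
  req#12 t=20ms (window 2): ALLOW
  req#13 t=21ms (window 2): ALLOW
  req#14 t=23ms (window 2): ALLOW
  req#15 t=25ms (window 2): ALLOW
  req#16 t=27ms (window 2): DENY
  req#17 t=28ms (window 2): DENY
  req#18 t=30ms (window 3): ALLOW
  req#19 t=32ms (window 3): ALLOW
  req#20 t=34ms (window 3): ALLOW
  req#21 t=35ms (window 3): ALLOW
  req#22 t=37ms (window 3): DENY
  req#23 t=39ms (window 3): DENY

Allowed counts by window: 4 4 4 4

Answer: 4 4 4 4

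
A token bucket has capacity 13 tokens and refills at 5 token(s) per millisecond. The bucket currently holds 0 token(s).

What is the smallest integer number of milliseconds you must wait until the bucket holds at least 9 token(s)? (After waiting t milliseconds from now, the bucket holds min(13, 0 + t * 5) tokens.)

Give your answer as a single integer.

Answer: 2

Derivation:
Need 0 + t * 5 >= 9, so t >= 9/5.
Smallest integer t = ceil(9/5) = 2.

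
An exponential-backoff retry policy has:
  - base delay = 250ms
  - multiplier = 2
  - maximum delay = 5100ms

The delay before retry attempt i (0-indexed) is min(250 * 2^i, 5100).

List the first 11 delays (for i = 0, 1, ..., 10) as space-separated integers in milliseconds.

Answer: 250 500 1000 2000 4000 5100 5100 5100 5100 5100 5100

Derivation:
Computing each delay:
  i=0: min(250*2^0, 5100) = 250
  i=1: min(250*2^1, 5100) = 500
  i=2: min(250*2^2, 5100) = 1000
  i=3: min(250*2^3, 5100) = 2000
  i=4: min(250*2^4, 5100) = 4000
  i=5: min(250*2^5, 5100) = 5100
  i=6: min(250*2^6, 5100) = 5100
  i=7: min(250*2^7, 5100) = 5100
  i=8: min(250*2^8, 5100) = 5100
  i=9: min(250*2^9, 5100) = 5100
  i=10: min(250*2^10, 5100) = 5100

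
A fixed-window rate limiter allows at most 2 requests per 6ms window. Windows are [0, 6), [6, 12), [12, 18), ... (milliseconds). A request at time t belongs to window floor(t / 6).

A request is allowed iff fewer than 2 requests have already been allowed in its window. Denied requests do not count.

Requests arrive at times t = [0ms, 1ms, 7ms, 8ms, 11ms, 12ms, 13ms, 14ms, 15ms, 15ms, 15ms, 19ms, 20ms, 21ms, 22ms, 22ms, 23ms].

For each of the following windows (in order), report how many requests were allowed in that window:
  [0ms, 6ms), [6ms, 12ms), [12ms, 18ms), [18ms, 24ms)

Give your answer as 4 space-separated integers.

Answer: 2 2 2 2

Derivation:
Processing requests:
  req#1 t=0ms (window 0): ALLOW
  req#2 t=1ms (window 0): ALLOW
  req#3 t=7ms (window 1): ALLOW
  req#4 t=8ms (window 1): ALLOW
  req#5 t=11ms (window 1): DENY
  req#6 t=12ms (window 2): ALLOW
  req#7 t=13ms (window 2): ALLOW
  req#8 t=14ms (window 2): DENY
  req#9 t=15ms (window 2): DENY
  req#10 t=15ms (window 2): DENY
  req#11 t=15ms (window 2): DENY
  req#12 t=19ms (window 3): ALLOW
  req#13 t=20ms (window 3): ALLOW
  req#14 t=21ms (window 3): DENY
  req#15 t=22ms (window 3): DENY
  req#16 t=22ms (window 3): DENY
  req#17 t=23ms (window 3): DENY

Allowed counts by window: 2 2 2 2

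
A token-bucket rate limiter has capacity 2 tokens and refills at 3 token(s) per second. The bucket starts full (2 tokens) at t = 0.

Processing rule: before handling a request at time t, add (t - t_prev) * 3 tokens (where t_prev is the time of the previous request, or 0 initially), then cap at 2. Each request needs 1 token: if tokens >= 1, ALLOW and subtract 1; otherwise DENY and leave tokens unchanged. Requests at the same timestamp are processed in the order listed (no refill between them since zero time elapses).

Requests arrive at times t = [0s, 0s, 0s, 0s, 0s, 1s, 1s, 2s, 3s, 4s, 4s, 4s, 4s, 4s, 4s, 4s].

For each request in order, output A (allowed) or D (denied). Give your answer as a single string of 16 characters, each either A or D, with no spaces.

Answer: AADDDAAAAAADDDDD

Derivation:
Simulating step by step:
  req#1 t=0s: ALLOW
  req#2 t=0s: ALLOW
  req#3 t=0s: DENY
  req#4 t=0s: DENY
  req#5 t=0s: DENY
  req#6 t=1s: ALLOW
  req#7 t=1s: ALLOW
  req#8 t=2s: ALLOW
  req#9 t=3s: ALLOW
  req#10 t=4s: ALLOW
  req#11 t=4s: ALLOW
  req#12 t=4s: DENY
  req#13 t=4s: DENY
  req#14 t=4s: DENY
  req#15 t=4s: DENY
  req#16 t=4s: DENY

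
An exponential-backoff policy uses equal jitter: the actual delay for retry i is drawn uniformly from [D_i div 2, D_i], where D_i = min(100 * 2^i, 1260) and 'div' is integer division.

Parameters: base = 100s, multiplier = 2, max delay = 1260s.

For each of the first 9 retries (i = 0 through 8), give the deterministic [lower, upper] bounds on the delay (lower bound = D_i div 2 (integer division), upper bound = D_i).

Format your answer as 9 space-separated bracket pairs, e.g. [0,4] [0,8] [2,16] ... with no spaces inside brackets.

Answer: [50,100] [100,200] [200,400] [400,800] [630,1260] [630,1260] [630,1260] [630,1260] [630,1260]

Derivation:
Computing bounds per retry:
  i=0: D_i=min(100*2^0,1260)=100, bounds=[50,100]
  i=1: D_i=min(100*2^1,1260)=200, bounds=[100,200]
  i=2: D_i=min(100*2^2,1260)=400, bounds=[200,400]
  i=3: D_i=min(100*2^3,1260)=800, bounds=[400,800]
  i=4: D_i=min(100*2^4,1260)=1260, bounds=[630,1260]
  i=5: D_i=min(100*2^5,1260)=1260, bounds=[630,1260]
  i=6: D_i=min(100*2^6,1260)=1260, bounds=[630,1260]
  i=7: D_i=min(100*2^7,1260)=1260, bounds=[630,1260]
  i=8: D_i=min(100*2^8,1260)=1260, bounds=[630,1260]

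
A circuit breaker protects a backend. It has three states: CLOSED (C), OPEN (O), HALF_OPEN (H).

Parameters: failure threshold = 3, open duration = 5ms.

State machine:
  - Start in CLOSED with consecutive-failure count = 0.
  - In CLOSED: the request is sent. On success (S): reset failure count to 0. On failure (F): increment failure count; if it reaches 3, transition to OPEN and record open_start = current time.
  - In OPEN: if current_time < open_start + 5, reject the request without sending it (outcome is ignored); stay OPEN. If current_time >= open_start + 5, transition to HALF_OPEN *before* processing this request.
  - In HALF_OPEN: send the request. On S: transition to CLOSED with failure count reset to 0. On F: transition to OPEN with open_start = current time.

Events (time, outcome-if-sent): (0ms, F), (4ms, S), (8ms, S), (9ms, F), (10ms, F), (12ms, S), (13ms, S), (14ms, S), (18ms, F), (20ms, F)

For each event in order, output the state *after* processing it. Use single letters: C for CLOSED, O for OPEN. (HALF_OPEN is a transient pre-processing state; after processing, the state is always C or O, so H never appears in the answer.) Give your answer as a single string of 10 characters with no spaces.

Answer: CCCCCCCCCC

Derivation:
State after each event:
  event#1 t=0ms outcome=F: state=CLOSED
  event#2 t=4ms outcome=S: state=CLOSED
  event#3 t=8ms outcome=S: state=CLOSED
  event#4 t=9ms outcome=F: state=CLOSED
  event#5 t=10ms outcome=F: state=CLOSED
  event#6 t=12ms outcome=S: state=CLOSED
  event#7 t=13ms outcome=S: state=CLOSED
  event#8 t=14ms outcome=S: state=CLOSED
  event#9 t=18ms outcome=F: state=CLOSED
  event#10 t=20ms outcome=F: state=CLOSED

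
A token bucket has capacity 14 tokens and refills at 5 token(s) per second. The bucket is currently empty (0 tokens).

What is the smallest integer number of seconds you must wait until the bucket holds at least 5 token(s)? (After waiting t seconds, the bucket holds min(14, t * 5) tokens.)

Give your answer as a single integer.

Answer: 1

Derivation:
Need t * 5 >= 5, so t >= 5/5.
Smallest integer t = ceil(5/5) = 1.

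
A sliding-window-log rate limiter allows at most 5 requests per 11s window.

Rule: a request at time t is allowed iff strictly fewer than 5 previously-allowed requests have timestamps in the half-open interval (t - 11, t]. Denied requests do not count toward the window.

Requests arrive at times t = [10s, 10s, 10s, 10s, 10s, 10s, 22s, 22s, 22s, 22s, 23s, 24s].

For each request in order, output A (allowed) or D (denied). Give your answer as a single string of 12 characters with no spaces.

Answer: AAAAADAAAAAD

Derivation:
Tracking allowed requests in the window:
  req#1 t=10s: ALLOW
  req#2 t=10s: ALLOW
  req#3 t=10s: ALLOW
  req#4 t=10s: ALLOW
  req#5 t=10s: ALLOW
  req#6 t=10s: DENY
  req#7 t=22s: ALLOW
  req#8 t=22s: ALLOW
  req#9 t=22s: ALLOW
  req#10 t=22s: ALLOW
  req#11 t=23s: ALLOW
  req#12 t=24s: DENY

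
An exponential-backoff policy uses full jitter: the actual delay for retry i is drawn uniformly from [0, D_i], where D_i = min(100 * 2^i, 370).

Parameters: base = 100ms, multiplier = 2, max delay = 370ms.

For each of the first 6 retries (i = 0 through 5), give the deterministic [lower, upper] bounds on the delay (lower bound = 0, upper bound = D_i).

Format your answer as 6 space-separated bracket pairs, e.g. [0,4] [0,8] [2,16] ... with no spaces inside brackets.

Answer: [0,100] [0,200] [0,370] [0,370] [0,370] [0,370]

Derivation:
Computing bounds per retry:
  i=0: D_i=min(100*2^0,370)=100, bounds=[0,100]
  i=1: D_i=min(100*2^1,370)=200, bounds=[0,200]
  i=2: D_i=min(100*2^2,370)=370, bounds=[0,370]
  i=3: D_i=min(100*2^3,370)=370, bounds=[0,370]
  i=4: D_i=min(100*2^4,370)=370, bounds=[0,370]
  i=5: D_i=min(100*2^5,370)=370, bounds=[0,370]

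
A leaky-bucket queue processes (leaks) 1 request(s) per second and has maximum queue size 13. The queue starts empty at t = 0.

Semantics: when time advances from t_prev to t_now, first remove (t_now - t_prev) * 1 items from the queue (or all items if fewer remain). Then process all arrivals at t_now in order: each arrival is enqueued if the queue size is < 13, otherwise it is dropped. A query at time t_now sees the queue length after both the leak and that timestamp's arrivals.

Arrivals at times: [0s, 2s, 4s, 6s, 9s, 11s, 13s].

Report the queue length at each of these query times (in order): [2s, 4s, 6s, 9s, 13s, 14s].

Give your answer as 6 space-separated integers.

Queue lengths at query times:
  query t=2s: backlog = 1
  query t=4s: backlog = 1
  query t=6s: backlog = 1
  query t=9s: backlog = 1
  query t=13s: backlog = 1
  query t=14s: backlog = 0

Answer: 1 1 1 1 1 0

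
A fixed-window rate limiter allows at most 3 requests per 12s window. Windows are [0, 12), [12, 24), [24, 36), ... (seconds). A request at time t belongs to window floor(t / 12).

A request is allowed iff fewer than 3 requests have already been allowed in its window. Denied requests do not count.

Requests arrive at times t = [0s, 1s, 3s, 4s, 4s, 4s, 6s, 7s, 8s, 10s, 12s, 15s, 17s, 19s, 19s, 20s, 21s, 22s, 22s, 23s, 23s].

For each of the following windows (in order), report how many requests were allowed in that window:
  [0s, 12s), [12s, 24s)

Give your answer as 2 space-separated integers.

Processing requests:
  req#1 t=0s (window 0): ALLOW
  req#2 t=1s (window 0): ALLOW
  req#3 t=3s (window 0): ALLOW
  req#4 t=4s (window 0): DENY
  req#5 t=4s (window 0): DENY
  req#6 t=4s (window 0): DENY
  req#7 t=6s (window 0): DENY
  req#8 t=7s (window 0): DENY
  req#9 t=8s (window 0): DENY
  req#10 t=10s (window 0): DENY
  req#11 t=12s (window 1): ALLOW
  req#12 t=15s (window 1): ALLOW
  req#13 t=17s (window 1): ALLOW
  req#14 t=19s (window 1): DENY
  req#15 t=19s (window 1): DENY
  req#16 t=20s (window 1): DENY
  req#17 t=21s (window 1): DENY
  req#18 t=22s (window 1): DENY
  req#19 t=22s (window 1): DENY
  req#20 t=23s (window 1): DENY
  req#21 t=23s (window 1): DENY

Allowed counts by window: 3 3

Answer: 3 3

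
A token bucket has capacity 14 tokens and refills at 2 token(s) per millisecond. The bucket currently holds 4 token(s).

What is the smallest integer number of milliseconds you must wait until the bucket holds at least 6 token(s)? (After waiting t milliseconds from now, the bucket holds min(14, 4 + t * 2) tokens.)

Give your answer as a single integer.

Need 4 + t * 2 >= 6, so t >= 2/2.
Smallest integer t = ceil(2/2) = 1.

Answer: 1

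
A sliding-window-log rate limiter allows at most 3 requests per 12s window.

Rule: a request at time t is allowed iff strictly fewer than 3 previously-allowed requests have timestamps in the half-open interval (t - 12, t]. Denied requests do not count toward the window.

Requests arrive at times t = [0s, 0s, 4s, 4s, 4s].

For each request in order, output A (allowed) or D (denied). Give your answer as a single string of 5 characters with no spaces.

Tracking allowed requests in the window:
  req#1 t=0s: ALLOW
  req#2 t=0s: ALLOW
  req#3 t=4s: ALLOW
  req#4 t=4s: DENY
  req#5 t=4s: DENY

Answer: AAADD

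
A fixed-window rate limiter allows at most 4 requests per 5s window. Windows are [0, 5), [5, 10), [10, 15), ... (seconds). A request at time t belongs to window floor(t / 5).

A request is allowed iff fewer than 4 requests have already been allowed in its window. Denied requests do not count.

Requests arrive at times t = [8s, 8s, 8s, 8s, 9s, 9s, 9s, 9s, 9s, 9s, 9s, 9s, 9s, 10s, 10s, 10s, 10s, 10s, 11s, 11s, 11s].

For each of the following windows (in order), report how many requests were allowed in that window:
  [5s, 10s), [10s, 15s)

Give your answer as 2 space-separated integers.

Answer: 4 4

Derivation:
Processing requests:
  req#1 t=8s (window 1): ALLOW
  req#2 t=8s (window 1): ALLOW
  req#3 t=8s (window 1): ALLOW
  req#4 t=8s (window 1): ALLOW
  req#5 t=9s (window 1): DENY
  req#6 t=9s (window 1): DENY
  req#7 t=9s (window 1): DENY
  req#8 t=9s (window 1): DENY
  req#9 t=9s (window 1): DENY
  req#10 t=9s (window 1): DENY
  req#11 t=9s (window 1): DENY
  req#12 t=9s (window 1): DENY
  req#13 t=9s (window 1): DENY
  req#14 t=10s (window 2): ALLOW
  req#15 t=10s (window 2): ALLOW
  req#16 t=10s (window 2): ALLOW
  req#17 t=10s (window 2): ALLOW
  req#18 t=10s (window 2): DENY
  req#19 t=11s (window 2): DENY
  req#20 t=11s (window 2): DENY
  req#21 t=11s (window 2): DENY

Allowed counts by window: 4 4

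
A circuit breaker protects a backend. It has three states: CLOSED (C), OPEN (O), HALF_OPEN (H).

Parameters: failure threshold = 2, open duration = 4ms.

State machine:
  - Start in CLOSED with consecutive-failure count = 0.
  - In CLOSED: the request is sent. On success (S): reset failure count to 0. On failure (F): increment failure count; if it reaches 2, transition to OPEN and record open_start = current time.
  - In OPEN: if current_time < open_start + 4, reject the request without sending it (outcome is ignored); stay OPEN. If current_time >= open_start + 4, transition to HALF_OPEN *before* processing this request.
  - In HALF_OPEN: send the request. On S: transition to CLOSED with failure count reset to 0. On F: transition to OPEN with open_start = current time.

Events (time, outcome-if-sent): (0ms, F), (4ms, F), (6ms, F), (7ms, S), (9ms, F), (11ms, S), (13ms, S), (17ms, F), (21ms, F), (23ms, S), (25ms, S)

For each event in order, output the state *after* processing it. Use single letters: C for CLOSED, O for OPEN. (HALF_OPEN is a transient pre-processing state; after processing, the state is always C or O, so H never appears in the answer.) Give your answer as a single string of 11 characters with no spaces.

State after each event:
  event#1 t=0ms outcome=F: state=CLOSED
  event#2 t=4ms outcome=F: state=OPEN
  event#3 t=6ms outcome=F: state=OPEN
  event#4 t=7ms outcome=S: state=OPEN
  event#5 t=9ms outcome=F: state=OPEN
  event#6 t=11ms outcome=S: state=OPEN
  event#7 t=13ms outcome=S: state=CLOSED
  event#8 t=17ms outcome=F: state=CLOSED
  event#9 t=21ms outcome=F: state=OPEN
  event#10 t=23ms outcome=S: state=OPEN
  event#11 t=25ms outcome=S: state=CLOSED

Answer: COOOOOCCOOC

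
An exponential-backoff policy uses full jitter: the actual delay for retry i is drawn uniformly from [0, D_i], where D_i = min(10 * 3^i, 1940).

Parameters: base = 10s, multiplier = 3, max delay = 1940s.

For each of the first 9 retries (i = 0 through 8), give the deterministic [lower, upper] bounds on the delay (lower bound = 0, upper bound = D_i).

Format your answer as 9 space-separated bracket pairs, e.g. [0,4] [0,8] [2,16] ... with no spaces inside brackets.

Answer: [0,10] [0,30] [0,90] [0,270] [0,810] [0,1940] [0,1940] [0,1940] [0,1940]

Derivation:
Computing bounds per retry:
  i=0: D_i=min(10*3^0,1940)=10, bounds=[0,10]
  i=1: D_i=min(10*3^1,1940)=30, bounds=[0,30]
  i=2: D_i=min(10*3^2,1940)=90, bounds=[0,90]
  i=3: D_i=min(10*3^3,1940)=270, bounds=[0,270]
  i=4: D_i=min(10*3^4,1940)=810, bounds=[0,810]
  i=5: D_i=min(10*3^5,1940)=1940, bounds=[0,1940]
  i=6: D_i=min(10*3^6,1940)=1940, bounds=[0,1940]
  i=7: D_i=min(10*3^7,1940)=1940, bounds=[0,1940]
  i=8: D_i=min(10*3^8,1940)=1940, bounds=[0,1940]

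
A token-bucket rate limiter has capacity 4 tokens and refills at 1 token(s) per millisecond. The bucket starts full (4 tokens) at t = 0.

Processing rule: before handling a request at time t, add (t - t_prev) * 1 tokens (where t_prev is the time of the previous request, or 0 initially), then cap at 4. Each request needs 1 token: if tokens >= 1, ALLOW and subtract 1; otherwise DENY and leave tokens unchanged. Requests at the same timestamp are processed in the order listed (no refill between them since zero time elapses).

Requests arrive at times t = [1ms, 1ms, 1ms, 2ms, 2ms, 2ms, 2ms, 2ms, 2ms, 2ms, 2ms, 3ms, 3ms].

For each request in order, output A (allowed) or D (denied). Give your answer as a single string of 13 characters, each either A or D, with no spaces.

Answer: AAAAADDDDDDAD

Derivation:
Simulating step by step:
  req#1 t=1ms: ALLOW
  req#2 t=1ms: ALLOW
  req#3 t=1ms: ALLOW
  req#4 t=2ms: ALLOW
  req#5 t=2ms: ALLOW
  req#6 t=2ms: DENY
  req#7 t=2ms: DENY
  req#8 t=2ms: DENY
  req#9 t=2ms: DENY
  req#10 t=2ms: DENY
  req#11 t=2ms: DENY
  req#12 t=3ms: ALLOW
  req#13 t=3ms: DENY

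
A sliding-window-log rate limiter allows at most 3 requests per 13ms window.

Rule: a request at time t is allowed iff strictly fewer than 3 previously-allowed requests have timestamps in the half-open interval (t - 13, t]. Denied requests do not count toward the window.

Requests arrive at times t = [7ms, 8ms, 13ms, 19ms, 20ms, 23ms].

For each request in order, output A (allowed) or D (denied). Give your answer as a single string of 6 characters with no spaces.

Answer: AAADAA

Derivation:
Tracking allowed requests in the window:
  req#1 t=7ms: ALLOW
  req#2 t=8ms: ALLOW
  req#3 t=13ms: ALLOW
  req#4 t=19ms: DENY
  req#5 t=20ms: ALLOW
  req#6 t=23ms: ALLOW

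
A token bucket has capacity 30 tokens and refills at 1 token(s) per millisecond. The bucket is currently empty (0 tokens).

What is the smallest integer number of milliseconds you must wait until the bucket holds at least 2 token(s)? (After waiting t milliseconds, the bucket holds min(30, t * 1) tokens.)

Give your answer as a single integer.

Answer: 2

Derivation:
Need t * 1 >= 2, so t >= 2/1.
Smallest integer t = ceil(2/1) = 2.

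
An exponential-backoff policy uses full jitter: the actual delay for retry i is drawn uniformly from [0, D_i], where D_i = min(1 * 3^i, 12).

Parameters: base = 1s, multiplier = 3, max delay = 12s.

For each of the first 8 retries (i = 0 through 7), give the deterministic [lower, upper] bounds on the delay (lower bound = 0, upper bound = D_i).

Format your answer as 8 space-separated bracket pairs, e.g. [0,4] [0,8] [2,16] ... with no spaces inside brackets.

Computing bounds per retry:
  i=0: D_i=min(1*3^0,12)=1, bounds=[0,1]
  i=1: D_i=min(1*3^1,12)=3, bounds=[0,3]
  i=2: D_i=min(1*3^2,12)=9, bounds=[0,9]
  i=3: D_i=min(1*3^3,12)=12, bounds=[0,12]
  i=4: D_i=min(1*3^4,12)=12, bounds=[0,12]
  i=5: D_i=min(1*3^5,12)=12, bounds=[0,12]
  i=6: D_i=min(1*3^6,12)=12, bounds=[0,12]
  i=7: D_i=min(1*3^7,12)=12, bounds=[0,12]

Answer: [0,1] [0,3] [0,9] [0,12] [0,12] [0,12] [0,12] [0,12]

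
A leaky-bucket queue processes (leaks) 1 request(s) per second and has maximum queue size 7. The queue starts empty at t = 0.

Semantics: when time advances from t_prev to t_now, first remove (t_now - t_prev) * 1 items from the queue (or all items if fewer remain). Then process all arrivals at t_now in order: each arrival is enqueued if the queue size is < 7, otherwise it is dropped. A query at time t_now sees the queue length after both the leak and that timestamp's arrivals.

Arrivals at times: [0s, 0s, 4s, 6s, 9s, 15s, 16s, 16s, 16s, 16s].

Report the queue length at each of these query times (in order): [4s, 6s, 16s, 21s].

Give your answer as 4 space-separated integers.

Queue lengths at query times:
  query t=4s: backlog = 1
  query t=6s: backlog = 1
  query t=16s: backlog = 4
  query t=21s: backlog = 0

Answer: 1 1 4 0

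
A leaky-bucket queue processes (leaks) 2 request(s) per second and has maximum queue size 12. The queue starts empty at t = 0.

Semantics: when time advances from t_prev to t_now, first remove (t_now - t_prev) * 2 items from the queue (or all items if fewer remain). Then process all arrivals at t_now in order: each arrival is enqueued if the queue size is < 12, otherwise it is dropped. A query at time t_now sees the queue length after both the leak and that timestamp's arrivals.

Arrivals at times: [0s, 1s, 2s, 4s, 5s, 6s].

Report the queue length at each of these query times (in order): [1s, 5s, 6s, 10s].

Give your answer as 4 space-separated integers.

Queue lengths at query times:
  query t=1s: backlog = 1
  query t=5s: backlog = 1
  query t=6s: backlog = 1
  query t=10s: backlog = 0

Answer: 1 1 1 0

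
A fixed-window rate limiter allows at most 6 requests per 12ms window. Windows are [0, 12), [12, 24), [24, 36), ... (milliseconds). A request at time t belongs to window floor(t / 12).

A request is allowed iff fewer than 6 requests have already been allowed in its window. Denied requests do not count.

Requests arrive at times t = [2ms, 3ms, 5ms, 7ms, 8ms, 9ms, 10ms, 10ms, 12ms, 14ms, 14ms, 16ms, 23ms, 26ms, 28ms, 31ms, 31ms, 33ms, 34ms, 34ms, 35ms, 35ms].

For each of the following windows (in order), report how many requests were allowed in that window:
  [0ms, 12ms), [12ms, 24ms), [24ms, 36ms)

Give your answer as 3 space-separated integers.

Answer: 6 5 6

Derivation:
Processing requests:
  req#1 t=2ms (window 0): ALLOW
  req#2 t=3ms (window 0): ALLOW
  req#3 t=5ms (window 0): ALLOW
  req#4 t=7ms (window 0): ALLOW
  req#5 t=8ms (window 0): ALLOW
  req#6 t=9ms (window 0): ALLOW
  req#7 t=10ms (window 0): DENY
  req#8 t=10ms (window 0): DENY
  req#9 t=12ms (window 1): ALLOW
  req#10 t=14ms (window 1): ALLOW
  req#11 t=14ms (window 1): ALLOW
  req#12 t=16ms (window 1): ALLOW
  req#13 t=23ms (window 1): ALLOW
  req#14 t=26ms (window 2): ALLOW
  req#15 t=28ms (window 2): ALLOW
  req#16 t=31ms (window 2): ALLOW
  req#17 t=31ms (window 2): ALLOW
  req#18 t=33ms (window 2): ALLOW
  req#19 t=34ms (window 2): ALLOW
  req#20 t=34ms (window 2): DENY
  req#21 t=35ms (window 2): DENY
  req#22 t=35ms (window 2): DENY

Allowed counts by window: 6 5 6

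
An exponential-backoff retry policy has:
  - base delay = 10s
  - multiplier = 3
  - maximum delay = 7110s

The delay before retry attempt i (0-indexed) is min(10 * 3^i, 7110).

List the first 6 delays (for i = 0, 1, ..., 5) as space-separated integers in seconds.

Answer: 10 30 90 270 810 2430

Derivation:
Computing each delay:
  i=0: min(10*3^0, 7110) = 10
  i=1: min(10*3^1, 7110) = 30
  i=2: min(10*3^2, 7110) = 90
  i=3: min(10*3^3, 7110) = 270
  i=4: min(10*3^4, 7110) = 810
  i=5: min(10*3^5, 7110) = 2430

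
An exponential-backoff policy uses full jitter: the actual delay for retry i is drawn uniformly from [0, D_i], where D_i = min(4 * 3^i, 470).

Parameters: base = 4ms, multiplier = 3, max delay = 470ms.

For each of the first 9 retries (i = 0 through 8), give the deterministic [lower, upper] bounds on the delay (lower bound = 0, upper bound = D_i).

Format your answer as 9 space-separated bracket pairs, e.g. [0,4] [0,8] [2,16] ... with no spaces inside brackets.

Answer: [0,4] [0,12] [0,36] [0,108] [0,324] [0,470] [0,470] [0,470] [0,470]

Derivation:
Computing bounds per retry:
  i=0: D_i=min(4*3^0,470)=4, bounds=[0,4]
  i=1: D_i=min(4*3^1,470)=12, bounds=[0,12]
  i=2: D_i=min(4*3^2,470)=36, bounds=[0,36]
  i=3: D_i=min(4*3^3,470)=108, bounds=[0,108]
  i=4: D_i=min(4*3^4,470)=324, bounds=[0,324]
  i=5: D_i=min(4*3^5,470)=470, bounds=[0,470]
  i=6: D_i=min(4*3^6,470)=470, bounds=[0,470]
  i=7: D_i=min(4*3^7,470)=470, bounds=[0,470]
  i=8: D_i=min(4*3^8,470)=470, bounds=[0,470]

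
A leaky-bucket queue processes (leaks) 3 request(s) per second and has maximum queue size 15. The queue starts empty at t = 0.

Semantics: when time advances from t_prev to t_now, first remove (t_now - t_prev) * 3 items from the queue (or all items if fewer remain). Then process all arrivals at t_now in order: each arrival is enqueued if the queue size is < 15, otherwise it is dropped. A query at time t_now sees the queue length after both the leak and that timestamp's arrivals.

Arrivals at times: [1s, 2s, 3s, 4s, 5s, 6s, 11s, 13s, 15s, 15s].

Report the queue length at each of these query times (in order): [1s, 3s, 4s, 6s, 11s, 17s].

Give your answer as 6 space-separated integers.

Queue lengths at query times:
  query t=1s: backlog = 1
  query t=3s: backlog = 1
  query t=4s: backlog = 1
  query t=6s: backlog = 1
  query t=11s: backlog = 1
  query t=17s: backlog = 0

Answer: 1 1 1 1 1 0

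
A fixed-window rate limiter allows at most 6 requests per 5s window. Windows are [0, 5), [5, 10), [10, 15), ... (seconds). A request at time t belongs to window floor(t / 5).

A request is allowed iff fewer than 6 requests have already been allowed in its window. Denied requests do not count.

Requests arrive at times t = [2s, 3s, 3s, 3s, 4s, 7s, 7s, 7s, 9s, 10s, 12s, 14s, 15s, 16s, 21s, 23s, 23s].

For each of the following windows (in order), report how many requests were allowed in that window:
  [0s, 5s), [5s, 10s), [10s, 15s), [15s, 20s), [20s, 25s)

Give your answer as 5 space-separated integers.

Processing requests:
  req#1 t=2s (window 0): ALLOW
  req#2 t=3s (window 0): ALLOW
  req#3 t=3s (window 0): ALLOW
  req#4 t=3s (window 0): ALLOW
  req#5 t=4s (window 0): ALLOW
  req#6 t=7s (window 1): ALLOW
  req#7 t=7s (window 1): ALLOW
  req#8 t=7s (window 1): ALLOW
  req#9 t=9s (window 1): ALLOW
  req#10 t=10s (window 2): ALLOW
  req#11 t=12s (window 2): ALLOW
  req#12 t=14s (window 2): ALLOW
  req#13 t=15s (window 3): ALLOW
  req#14 t=16s (window 3): ALLOW
  req#15 t=21s (window 4): ALLOW
  req#16 t=23s (window 4): ALLOW
  req#17 t=23s (window 4): ALLOW

Allowed counts by window: 5 4 3 2 3

Answer: 5 4 3 2 3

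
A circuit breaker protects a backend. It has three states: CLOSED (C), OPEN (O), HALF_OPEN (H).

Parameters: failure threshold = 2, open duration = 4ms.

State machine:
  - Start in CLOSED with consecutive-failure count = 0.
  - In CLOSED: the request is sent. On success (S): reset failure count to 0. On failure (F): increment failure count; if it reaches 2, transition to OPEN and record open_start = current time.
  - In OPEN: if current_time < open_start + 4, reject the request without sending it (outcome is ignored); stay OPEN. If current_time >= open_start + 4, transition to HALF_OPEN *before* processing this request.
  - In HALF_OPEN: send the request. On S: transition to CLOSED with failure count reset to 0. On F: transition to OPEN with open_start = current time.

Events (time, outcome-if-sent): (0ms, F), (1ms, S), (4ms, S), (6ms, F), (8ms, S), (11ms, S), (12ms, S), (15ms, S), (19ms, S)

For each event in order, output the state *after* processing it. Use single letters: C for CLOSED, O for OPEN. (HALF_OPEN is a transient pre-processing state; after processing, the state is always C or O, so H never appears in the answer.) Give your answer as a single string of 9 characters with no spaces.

State after each event:
  event#1 t=0ms outcome=F: state=CLOSED
  event#2 t=1ms outcome=S: state=CLOSED
  event#3 t=4ms outcome=S: state=CLOSED
  event#4 t=6ms outcome=F: state=CLOSED
  event#5 t=8ms outcome=S: state=CLOSED
  event#6 t=11ms outcome=S: state=CLOSED
  event#7 t=12ms outcome=S: state=CLOSED
  event#8 t=15ms outcome=S: state=CLOSED
  event#9 t=19ms outcome=S: state=CLOSED

Answer: CCCCCCCCC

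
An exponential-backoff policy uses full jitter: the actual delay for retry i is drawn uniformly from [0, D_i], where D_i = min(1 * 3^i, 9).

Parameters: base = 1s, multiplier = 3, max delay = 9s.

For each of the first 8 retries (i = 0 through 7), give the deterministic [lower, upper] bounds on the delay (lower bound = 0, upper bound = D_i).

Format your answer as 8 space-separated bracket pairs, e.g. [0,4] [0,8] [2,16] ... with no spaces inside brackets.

Computing bounds per retry:
  i=0: D_i=min(1*3^0,9)=1, bounds=[0,1]
  i=1: D_i=min(1*3^1,9)=3, bounds=[0,3]
  i=2: D_i=min(1*3^2,9)=9, bounds=[0,9]
  i=3: D_i=min(1*3^3,9)=9, bounds=[0,9]
  i=4: D_i=min(1*3^4,9)=9, bounds=[0,9]
  i=5: D_i=min(1*3^5,9)=9, bounds=[0,9]
  i=6: D_i=min(1*3^6,9)=9, bounds=[0,9]
  i=7: D_i=min(1*3^7,9)=9, bounds=[0,9]

Answer: [0,1] [0,3] [0,9] [0,9] [0,9] [0,9] [0,9] [0,9]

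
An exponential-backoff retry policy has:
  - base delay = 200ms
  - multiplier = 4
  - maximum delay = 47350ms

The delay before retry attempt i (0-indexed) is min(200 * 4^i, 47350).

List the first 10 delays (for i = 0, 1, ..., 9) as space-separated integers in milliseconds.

Answer: 200 800 3200 12800 47350 47350 47350 47350 47350 47350

Derivation:
Computing each delay:
  i=0: min(200*4^0, 47350) = 200
  i=1: min(200*4^1, 47350) = 800
  i=2: min(200*4^2, 47350) = 3200
  i=3: min(200*4^3, 47350) = 12800
  i=4: min(200*4^4, 47350) = 47350
  i=5: min(200*4^5, 47350) = 47350
  i=6: min(200*4^6, 47350) = 47350
  i=7: min(200*4^7, 47350) = 47350
  i=8: min(200*4^8, 47350) = 47350
  i=9: min(200*4^9, 47350) = 47350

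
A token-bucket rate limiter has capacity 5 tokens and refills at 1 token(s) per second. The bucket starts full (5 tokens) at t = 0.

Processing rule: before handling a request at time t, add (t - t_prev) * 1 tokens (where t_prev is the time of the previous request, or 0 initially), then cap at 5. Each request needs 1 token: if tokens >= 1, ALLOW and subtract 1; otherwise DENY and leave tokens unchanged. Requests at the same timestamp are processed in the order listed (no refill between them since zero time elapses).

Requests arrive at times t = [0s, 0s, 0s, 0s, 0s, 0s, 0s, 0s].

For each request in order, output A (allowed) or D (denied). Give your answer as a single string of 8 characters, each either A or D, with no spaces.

Simulating step by step:
  req#1 t=0s: ALLOW
  req#2 t=0s: ALLOW
  req#3 t=0s: ALLOW
  req#4 t=0s: ALLOW
  req#5 t=0s: ALLOW
  req#6 t=0s: DENY
  req#7 t=0s: DENY
  req#8 t=0s: DENY

Answer: AAAAADDD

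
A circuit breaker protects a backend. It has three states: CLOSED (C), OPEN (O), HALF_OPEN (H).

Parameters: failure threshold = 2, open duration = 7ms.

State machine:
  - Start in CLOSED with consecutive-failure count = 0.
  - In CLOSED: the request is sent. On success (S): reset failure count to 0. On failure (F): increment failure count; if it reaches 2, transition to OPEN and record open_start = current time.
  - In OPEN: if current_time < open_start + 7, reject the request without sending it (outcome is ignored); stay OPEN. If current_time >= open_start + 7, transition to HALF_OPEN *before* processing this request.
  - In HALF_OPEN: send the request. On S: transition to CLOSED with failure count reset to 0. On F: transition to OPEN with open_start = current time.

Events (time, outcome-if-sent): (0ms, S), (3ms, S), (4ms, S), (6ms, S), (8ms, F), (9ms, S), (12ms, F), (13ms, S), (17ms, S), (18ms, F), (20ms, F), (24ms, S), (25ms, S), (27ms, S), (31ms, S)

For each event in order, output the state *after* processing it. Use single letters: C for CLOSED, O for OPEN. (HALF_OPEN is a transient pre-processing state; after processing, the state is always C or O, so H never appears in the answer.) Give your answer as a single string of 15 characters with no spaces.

State after each event:
  event#1 t=0ms outcome=S: state=CLOSED
  event#2 t=3ms outcome=S: state=CLOSED
  event#3 t=4ms outcome=S: state=CLOSED
  event#4 t=6ms outcome=S: state=CLOSED
  event#5 t=8ms outcome=F: state=CLOSED
  event#6 t=9ms outcome=S: state=CLOSED
  event#7 t=12ms outcome=F: state=CLOSED
  event#8 t=13ms outcome=S: state=CLOSED
  event#9 t=17ms outcome=S: state=CLOSED
  event#10 t=18ms outcome=F: state=CLOSED
  event#11 t=20ms outcome=F: state=OPEN
  event#12 t=24ms outcome=S: state=OPEN
  event#13 t=25ms outcome=S: state=OPEN
  event#14 t=27ms outcome=S: state=CLOSED
  event#15 t=31ms outcome=S: state=CLOSED

Answer: CCCCCCCCCCOOOCC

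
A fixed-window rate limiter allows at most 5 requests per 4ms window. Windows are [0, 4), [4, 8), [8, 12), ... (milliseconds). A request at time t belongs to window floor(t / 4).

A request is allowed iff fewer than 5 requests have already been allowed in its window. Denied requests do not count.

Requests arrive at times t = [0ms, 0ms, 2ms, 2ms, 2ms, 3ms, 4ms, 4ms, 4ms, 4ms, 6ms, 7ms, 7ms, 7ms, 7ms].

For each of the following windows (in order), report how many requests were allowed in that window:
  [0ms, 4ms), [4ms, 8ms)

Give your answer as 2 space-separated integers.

Processing requests:
  req#1 t=0ms (window 0): ALLOW
  req#2 t=0ms (window 0): ALLOW
  req#3 t=2ms (window 0): ALLOW
  req#4 t=2ms (window 0): ALLOW
  req#5 t=2ms (window 0): ALLOW
  req#6 t=3ms (window 0): DENY
  req#7 t=4ms (window 1): ALLOW
  req#8 t=4ms (window 1): ALLOW
  req#9 t=4ms (window 1): ALLOW
  req#10 t=4ms (window 1): ALLOW
  req#11 t=6ms (window 1): ALLOW
  req#12 t=7ms (window 1): DENY
  req#13 t=7ms (window 1): DENY
  req#14 t=7ms (window 1): DENY
  req#15 t=7ms (window 1): DENY

Allowed counts by window: 5 5

Answer: 5 5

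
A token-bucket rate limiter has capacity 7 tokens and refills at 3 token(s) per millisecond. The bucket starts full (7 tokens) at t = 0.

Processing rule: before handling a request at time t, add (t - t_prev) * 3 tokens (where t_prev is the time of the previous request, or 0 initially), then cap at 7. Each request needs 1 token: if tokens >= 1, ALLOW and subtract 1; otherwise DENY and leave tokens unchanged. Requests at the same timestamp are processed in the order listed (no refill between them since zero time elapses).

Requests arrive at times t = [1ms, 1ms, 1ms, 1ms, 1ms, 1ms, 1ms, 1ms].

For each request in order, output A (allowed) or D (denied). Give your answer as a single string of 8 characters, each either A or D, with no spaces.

Simulating step by step:
  req#1 t=1ms: ALLOW
  req#2 t=1ms: ALLOW
  req#3 t=1ms: ALLOW
  req#4 t=1ms: ALLOW
  req#5 t=1ms: ALLOW
  req#6 t=1ms: ALLOW
  req#7 t=1ms: ALLOW
  req#8 t=1ms: DENY

Answer: AAAAAAAD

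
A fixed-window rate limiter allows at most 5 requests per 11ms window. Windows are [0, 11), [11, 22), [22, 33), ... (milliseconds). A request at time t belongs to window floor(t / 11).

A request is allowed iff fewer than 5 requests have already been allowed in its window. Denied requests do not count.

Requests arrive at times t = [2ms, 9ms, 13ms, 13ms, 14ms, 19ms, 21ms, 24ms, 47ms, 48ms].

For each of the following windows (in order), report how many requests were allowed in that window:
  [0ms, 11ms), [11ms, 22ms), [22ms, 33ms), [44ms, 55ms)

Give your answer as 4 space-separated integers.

Processing requests:
  req#1 t=2ms (window 0): ALLOW
  req#2 t=9ms (window 0): ALLOW
  req#3 t=13ms (window 1): ALLOW
  req#4 t=13ms (window 1): ALLOW
  req#5 t=14ms (window 1): ALLOW
  req#6 t=19ms (window 1): ALLOW
  req#7 t=21ms (window 1): ALLOW
  req#8 t=24ms (window 2): ALLOW
  req#9 t=47ms (window 4): ALLOW
  req#10 t=48ms (window 4): ALLOW

Allowed counts by window: 2 5 1 2

Answer: 2 5 1 2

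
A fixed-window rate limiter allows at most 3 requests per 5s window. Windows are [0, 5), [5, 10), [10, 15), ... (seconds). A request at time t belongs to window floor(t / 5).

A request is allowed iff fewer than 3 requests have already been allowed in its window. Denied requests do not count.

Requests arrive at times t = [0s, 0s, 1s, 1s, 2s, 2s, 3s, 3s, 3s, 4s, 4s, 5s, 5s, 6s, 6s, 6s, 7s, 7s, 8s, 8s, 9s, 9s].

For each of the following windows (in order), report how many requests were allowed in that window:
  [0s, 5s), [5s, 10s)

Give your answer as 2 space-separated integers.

Answer: 3 3

Derivation:
Processing requests:
  req#1 t=0s (window 0): ALLOW
  req#2 t=0s (window 0): ALLOW
  req#3 t=1s (window 0): ALLOW
  req#4 t=1s (window 0): DENY
  req#5 t=2s (window 0): DENY
  req#6 t=2s (window 0): DENY
  req#7 t=3s (window 0): DENY
  req#8 t=3s (window 0): DENY
  req#9 t=3s (window 0): DENY
  req#10 t=4s (window 0): DENY
  req#11 t=4s (window 0): DENY
  req#12 t=5s (window 1): ALLOW
  req#13 t=5s (window 1): ALLOW
  req#14 t=6s (window 1): ALLOW
  req#15 t=6s (window 1): DENY
  req#16 t=6s (window 1): DENY
  req#17 t=7s (window 1): DENY
  req#18 t=7s (window 1): DENY
  req#19 t=8s (window 1): DENY
  req#20 t=8s (window 1): DENY
  req#21 t=9s (window 1): DENY
  req#22 t=9s (window 1): DENY

Allowed counts by window: 3 3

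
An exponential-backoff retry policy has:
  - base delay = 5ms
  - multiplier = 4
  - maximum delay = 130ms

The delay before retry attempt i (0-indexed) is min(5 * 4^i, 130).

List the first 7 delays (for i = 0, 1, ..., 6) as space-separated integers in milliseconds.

Computing each delay:
  i=0: min(5*4^0, 130) = 5
  i=1: min(5*4^1, 130) = 20
  i=2: min(5*4^2, 130) = 80
  i=3: min(5*4^3, 130) = 130
  i=4: min(5*4^4, 130) = 130
  i=5: min(5*4^5, 130) = 130
  i=6: min(5*4^6, 130) = 130

Answer: 5 20 80 130 130 130 130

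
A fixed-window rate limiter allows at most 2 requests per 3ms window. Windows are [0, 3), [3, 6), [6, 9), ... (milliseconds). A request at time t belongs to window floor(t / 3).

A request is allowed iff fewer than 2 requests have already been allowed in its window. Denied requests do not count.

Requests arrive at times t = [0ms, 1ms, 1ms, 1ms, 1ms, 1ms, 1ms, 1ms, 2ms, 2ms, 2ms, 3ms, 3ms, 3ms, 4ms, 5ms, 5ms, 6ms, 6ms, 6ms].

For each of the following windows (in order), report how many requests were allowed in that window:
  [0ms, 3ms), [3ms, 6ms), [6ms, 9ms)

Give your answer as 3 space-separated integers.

Processing requests:
  req#1 t=0ms (window 0): ALLOW
  req#2 t=1ms (window 0): ALLOW
  req#3 t=1ms (window 0): DENY
  req#4 t=1ms (window 0): DENY
  req#5 t=1ms (window 0): DENY
  req#6 t=1ms (window 0): DENY
  req#7 t=1ms (window 0): DENY
  req#8 t=1ms (window 0): DENY
  req#9 t=2ms (window 0): DENY
  req#10 t=2ms (window 0): DENY
  req#11 t=2ms (window 0): DENY
  req#12 t=3ms (window 1): ALLOW
  req#13 t=3ms (window 1): ALLOW
  req#14 t=3ms (window 1): DENY
  req#15 t=4ms (window 1): DENY
  req#16 t=5ms (window 1): DENY
  req#17 t=5ms (window 1): DENY
  req#18 t=6ms (window 2): ALLOW
  req#19 t=6ms (window 2): ALLOW
  req#20 t=6ms (window 2): DENY

Allowed counts by window: 2 2 2

Answer: 2 2 2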